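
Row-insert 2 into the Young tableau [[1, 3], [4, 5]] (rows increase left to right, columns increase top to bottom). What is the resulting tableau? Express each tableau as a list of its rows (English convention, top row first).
[[1, 2], [3, 5], [4]]

In row 1, 2 replaces 3 (the leftmost entry greater than 2); 3 is bumped to row 2. In row 2, 3 replaces 4 (the leftmost entry greater than 3); 4 is bumped to row 3. 4 starts a new row 3. The new tableau is [[1, 2], [3, 5], [4]].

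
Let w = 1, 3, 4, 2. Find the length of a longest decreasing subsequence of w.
2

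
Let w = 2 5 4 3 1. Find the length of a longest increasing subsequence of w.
2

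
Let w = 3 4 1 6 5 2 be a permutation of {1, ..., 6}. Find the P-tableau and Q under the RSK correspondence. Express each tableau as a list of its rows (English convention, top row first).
Insert each entry of the permutation into P by Schensted row insertion, recording in Q the position of each new cell.

Insert 3: appended to row 1. P = [[3]].
Insert 4: appended to row 1. P = [[3, 4]].
Insert 1: 1 bumps 3 from row 1; 3 starts row 2. P = [[1, 4], [3]].
Insert 6: appended to row 1. P = [[1, 4, 6], [3]].
Insert 5: 5 bumps 6 from row 1; 6 appends to row 2. P = [[1, 4, 5], [3, 6]].
Insert 2: 2 bumps 4 from row 1; 4 bumps 6 from row 2; 6 starts row 3. P = [[1, 2, 5], [3, 4], [6]].

So P = [[1, 2, 5], [3, 4], [6]], Q = [[1, 2, 4], [3, 5], [6]].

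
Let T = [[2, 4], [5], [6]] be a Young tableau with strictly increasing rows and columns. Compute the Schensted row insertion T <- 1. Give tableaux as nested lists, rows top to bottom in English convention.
In row 1, 1 replaces 2 (the leftmost entry greater than 1); 2 is bumped to row 2. In row 2, 2 replaces 5 (the leftmost entry greater than 2); 5 is bumped to row 3. In row 3, 5 replaces 6 (the leftmost entry greater than 5); 6 is bumped to row 4. 6 starts a new row 4. The new tableau is [[1, 4], [2], [5], [6]].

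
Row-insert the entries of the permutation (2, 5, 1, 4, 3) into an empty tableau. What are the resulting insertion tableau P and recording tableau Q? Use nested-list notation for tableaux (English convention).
P = [[1, 3], [2, 4], [5]], Q = [[1, 2], [3, 4], [5]]

Insert each entry of the permutation into P by Schensted row insertion, recording in Q the position of each new cell.

Insert 2: appended to row 1. P = [[2]].
Insert 5: appended to row 1. P = [[2, 5]].
Insert 1: 1 bumps 2 from row 1; 2 starts row 2. P = [[1, 5], [2]].
Insert 4: 4 bumps 5 from row 1; 5 appends to row 2. P = [[1, 4], [2, 5]].
Insert 3: 3 bumps 4 from row 1; 4 bumps 5 from row 2; 5 starts row 3. P = [[1, 3], [2, 4], [5]].

So P = [[1, 3], [2, 4], [5]], Q = [[1, 2], [3, 4], [5]].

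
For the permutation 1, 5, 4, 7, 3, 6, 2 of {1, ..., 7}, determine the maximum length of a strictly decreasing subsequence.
4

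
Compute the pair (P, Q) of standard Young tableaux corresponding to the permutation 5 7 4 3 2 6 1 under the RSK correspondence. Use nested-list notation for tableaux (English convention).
P = [[1, 6], [2, 7], [3], [4], [5]], Q = [[1, 2], [3, 6], [4], [5], [7]]

Insert each entry of the permutation into P by Schensted row insertion, recording in Q the position of each new cell.

Insert 5: appended to row 1. P = [[5]].
Insert 7: appended to row 1. P = [[5, 7]].
Insert 4: 4 bumps 5 from row 1; 5 starts row 2. P = [[4, 7], [5]].
Insert 3: 3 bumps 4 from row 1; 4 bumps 5 from row 2; 5 starts row 3. P = [[3, 7], [4], [5]].
Insert 2: 2 bumps 3 from row 1; 3 bumps 4 from row 2; 4 bumps 5 from row 3; 5 starts row 4. P = [[2, 7], [3], [4], [5]].
Insert 6: 6 bumps 7 from row 1; 7 appends to row 2. P = [[2, 6], [3, 7], [4], [5]].
Insert 1: 1 bumps 2 from row 1; 2 bumps 3 from row 2; 3 bumps 4 from row 3; 4 bumps 5 from row 4; 5 starts row 5. P = [[1, 6], [2, 7], [3], [4], [5]].

So P = [[1, 6], [2, 7], [3], [4], [5]], Q = [[1, 2], [3, 6], [4], [5], [7]].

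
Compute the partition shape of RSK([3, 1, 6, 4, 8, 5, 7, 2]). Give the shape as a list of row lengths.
RSK row insertion gives P = [[1, 2, 5, 7], [3, 4, 8], [6]], which has shape [4, 3, 1].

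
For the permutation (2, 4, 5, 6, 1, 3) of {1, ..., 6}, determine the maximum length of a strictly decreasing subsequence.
2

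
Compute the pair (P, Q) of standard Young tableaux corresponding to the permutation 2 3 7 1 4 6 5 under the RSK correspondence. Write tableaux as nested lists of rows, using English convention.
P = [[1, 3, 4, 5], [2, 6], [7]], Q = [[1, 2, 3, 6], [4, 5], [7]]

Insert each entry of the permutation into P by Schensted row insertion, recording in Q the position of each new cell.

Insert 2: appended to row 1. P = [[2]].
Insert 3: appended to row 1. P = [[2, 3]].
Insert 7: appended to row 1. P = [[2, 3, 7]].
Insert 1: 1 bumps 2 from row 1; 2 starts row 2. P = [[1, 3, 7], [2]].
Insert 4: 4 bumps 7 from row 1; 7 appends to row 2. P = [[1, 3, 4], [2, 7]].
Insert 6: appended to row 1. P = [[1, 3, 4, 6], [2, 7]].
Insert 5: 5 bumps 6 from row 1; 6 bumps 7 from row 2; 7 starts row 3. P = [[1, 3, 4, 5], [2, 6], [7]].

So P = [[1, 3, 4, 5], [2, 6], [7]], Q = [[1, 2, 3, 6], [4, 5], [7]].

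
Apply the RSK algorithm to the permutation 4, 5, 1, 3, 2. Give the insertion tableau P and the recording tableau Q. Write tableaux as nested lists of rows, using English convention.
Insert each entry of the permutation into P by Schensted row insertion, recording in Q the position of each new cell.

Insert 4: appended to row 1. P = [[4]].
Insert 5: appended to row 1. P = [[4, 5]].
Insert 1: 1 bumps 4 from row 1; 4 starts row 2. P = [[1, 5], [4]].
Insert 3: 3 bumps 5 from row 1; 5 appends to row 2. P = [[1, 3], [4, 5]].
Insert 2: 2 bumps 3 from row 1; 3 bumps 4 from row 2; 4 starts row 3. P = [[1, 2], [3, 5], [4]].

So P = [[1, 2], [3, 5], [4]], Q = [[1, 2], [3, 4], [5]].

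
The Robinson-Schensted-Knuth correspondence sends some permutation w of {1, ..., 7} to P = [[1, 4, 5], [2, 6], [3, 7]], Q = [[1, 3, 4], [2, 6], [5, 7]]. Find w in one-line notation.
3 2 4 7 1 6 5

Reverse the RSK construction: for i from n down to 1, find the cell of Q containing i, remove the entry at that cell from P, and reverse-bump it up through P; the value ejected from row 1 is w(i).

Step i=7: Q has 7 at row 3, column 2; remove 7 from row 3 of P and reverse-bump: 7 enters row 2 and ejects 6; 6 enters row 1 and ejects 5. So w(7) = 5. P is now [[1, 4, 6], [2, 7], [3]].
Step i=6: Q has 6 at row 2, column 2; remove 7 from row 2 of P and reverse-bump: 7 enters row 1 and ejects 6. So w(6) = 6. P is now [[1, 4, 7], [2], [3]].
Step i=5: Q has 5 at row 3, column 1; remove 3 from row 3 of P and reverse-bump: 3 enters row 2 and ejects 2; 2 enters row 1 and ejects 1. So w(5) = 1. P is now [[2, 4, 7], [3]].
Step i=4: Q has 4 at row 1, column 3; remove that cell from P, ejecting 7. So w(4) = 7. P is now [[2, 4], [3]].
Step i=3: Q has 3 at row 1, column 2; remove that cell from P, ejecting 4. So w(3) = 4. P is now [[2], [3]].
Step i=2: Q has 2 at row 2, column 1; remove 3 from row 2 of P and reverse-bump: 3 enters row 1 and ejects 2. So w(2) = 2. P is now [[3]].
Step i=1: Q has 1 at row 1, column 1; remove that cell from P, ejecting 3. So w(1) = 3. P is now [].

So w = 3 2 4 7 1 6 5.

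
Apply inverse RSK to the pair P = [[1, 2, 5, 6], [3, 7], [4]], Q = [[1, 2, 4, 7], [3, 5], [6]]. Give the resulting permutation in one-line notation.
1 4 3 7 5 2 6

Reverse the RSK construction: for i from n down to 1, find the cell of Q containing i, remove the entry at that cell from P, and reverse-bump it up through P; the value ejected from row 1 is w(i).

Step i=7: Q has 7 at row 1, column 4; remove that cell from P, ejecting 6. So w(7) = 6. P is now [[1, 2, 5], [3, 7], [4]].
Step i=6: Q has 6 at row 3, column 1; remove 4 from row 3 of P and reverse-bump: 4 enters row 2 and ejects 3; 3 enters row 1 and ejects 2. So w(6) = 2. P is now [[1, 3, 5], [4, 7]].
Step i=5: Q has 5 at row 2, column 2; remove 7 from row 2 of P and reverse-bump: 7 enters row 1 and ejects 5. So w(5) = 5. P is now [[1, 3, 7], [4]].
Step i=4: Q has 4 at row 1, column 3; remove that cell from P, ejecting 7. So w(4) = 7. P is now [[1, 3], [4]].
Step i=3: Q has 3 at row 2, column 1; remove 4 from row 2 of P and reverse-bump: 4 enters row 1 and ejects 3. So w(3) = 3. P is now [[1, 4]].
Step i=2: Q has 2 at row 1, column 2; remove that cell from P, ejecting 4. So w(2) = 4. P is now [[1]].
Step i=1: Q has 1 at row 1, column 1; remove that cell from P, ejecting 1. So w(1) = 1. P is now [].

So w = 1 4 3 7 5 2 6.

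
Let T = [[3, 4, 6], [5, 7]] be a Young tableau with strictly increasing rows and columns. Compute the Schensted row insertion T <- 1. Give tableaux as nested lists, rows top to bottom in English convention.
[[1, 4, 6], [3, 7], [5]]

In row 1, 1 replaces 3 (the leftmost entry greater than 1); 3 is bumped to row 2. In row 2, 3 replaces 5 (the leftmost entry greater than 3); 5 is bumped to row 3. 5 starts a new row 3. The new tableau is [[1, 4, 6], [3, 7], [5]].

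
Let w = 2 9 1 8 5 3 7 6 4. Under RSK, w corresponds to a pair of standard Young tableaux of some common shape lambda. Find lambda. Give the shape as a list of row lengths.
[3, 3, 1, 1, 1]

Row-insert each entry into an empty tableau.

After inserting 2: P = [[2]].
After inserting 9: P = [[2, 9]].
After inserting 1: P = [[1, 9], [2]].
After inserting 8: P = [[1, 8], [2, 9]].
After inserting 5: P = [[1, 5], [2, 8], [9]].
After inserting 3: P = [[1, 3], [2, 5], [8], [9]].
After inserting 7: P = [[1, 3, 7], [2, 5], [8], [9]].
After inserting 6: P = [[1, 3, 6], [2, 5, 7], [8], [9]].
After inserting 4: P = [[1, 3, 4], [2, 5, 6], [7], [8], [9]].

The final insertion tableau P = [[1, 3, 4], [2, 5, 6], [7], [8], [9]] has shape [3, 3, 1, 1, 1].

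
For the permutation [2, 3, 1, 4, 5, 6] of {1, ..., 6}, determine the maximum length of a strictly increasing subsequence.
5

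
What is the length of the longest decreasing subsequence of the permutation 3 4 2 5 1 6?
3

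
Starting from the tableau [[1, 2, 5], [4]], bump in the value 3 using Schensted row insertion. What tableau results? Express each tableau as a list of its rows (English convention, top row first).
[[1, 2, 3], [4, 5]]

In row 1, 3 replaces 5 (the leftmost entry greater than 3); 5 is bumped to row 2. 5 is appended to row 2. The new tableau is [[1, 2, 3], [4, 5]].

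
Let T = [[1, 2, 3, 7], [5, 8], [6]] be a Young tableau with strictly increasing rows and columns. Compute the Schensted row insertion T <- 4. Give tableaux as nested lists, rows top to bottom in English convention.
[[1, 2, 3, 4], [5, 7], [6, 8]]

In row 1, 4 replaces 7 (the leftmost entry greater than 4); 7 is bumped to row 2. In row 2, 7 replaces 8 (the leftmost entry greater than 7); 8 is bumped to row 3. 8 is appended to row 3. The new tableau is [[1, 2, 3, 4], [5, 7], [6, 8]].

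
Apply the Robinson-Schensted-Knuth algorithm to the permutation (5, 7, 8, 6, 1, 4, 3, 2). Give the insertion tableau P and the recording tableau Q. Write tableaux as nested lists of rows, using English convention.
Insert each entry of the permutation into P by Schensted row insertion, recording in Q the position of each new cell.

Insert 5: appended to row 1. P = [[5]], Q = [[1]].
Insert 7: appended to row 1. P = [[5, 7]], Q = [[1, 2]].
Insert 8: appended to row 1. P = [[5, 7, 8]], Q = [[1, 2, 3]].
Insert 6: 6 bumps 7 from row 1; 7 starts row 2. P = [[5, 6, 8], [7]], Q = [[1, 2, 3], [4]].
Insert 1: 1 bumps 5 from row 1; 5 bumps 7 from row 2; 7 starts row 3. P = [[1, 6, 8], [5], [7]], Q = [[1, 2, 3], [4], [5]].
Insert 4: 4 bumps 6 from row 1; 6 appends to row 2. P = [[1, 4, 8], [5, 6], [7]], Q = [[1, 2, 3], [4, 6], [5]].
Insert 3: 3 bumps 4 from row 1; 4 bumps 5 from row 2; 5 bumps 7 from row 3; 7 starts row 4. P = [[1, 3, 8], [4, 6], [5], [7]], Q = [[1, 2, 3], [4, 6], [5], [7]].
Insert 2: 2 bumps 3 from row 1; 3 bumps 4 from row 2; 4 bumps 5 from row 3; 5 bumps 7 from row 4; 7 starts row 5. P = [[1, 2, 8], [3, 6], [4], [5], [7]], Q = [[1, 2, 3], [4, 6], [5], [7], [8]].

So P = [[1, 2, 8], [3, 6], [4], [5], [7]], Q = [[1, 2, 3], [4, 6], [5], [7], [8]].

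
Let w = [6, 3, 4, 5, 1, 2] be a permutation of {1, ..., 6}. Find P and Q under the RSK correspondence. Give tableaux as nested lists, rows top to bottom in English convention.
Insert each entry of the permutation into P by Schensted row insertion, recording in Q the position of each new cell.

Insert 6: appended to row 1. P = [[6]].
Insert 3: 3 bumps 6 from row 1; 6 starts row 2. P = [[3], [6]].
Insert 4: appended to row 1. P = [[3, 4], [6]].
Insert 5: appended to row 1. P = [[3, 4, 5], [6]].
Insert 1: 1 bumps 3 from row 1; 3 bumps 6 from row 2; 6 starts row 3. P = [[1, 4, 5], [3], [6]].
Insert 2: 2 bumps 4 from row 1; 4 appends to row 2. P = [[1, 2, 5], [3, 4], [6]].

So P = [[1, 2, 5], [3, 4], [6]], Q = [[1, 3, 4], [2, 6], [5]].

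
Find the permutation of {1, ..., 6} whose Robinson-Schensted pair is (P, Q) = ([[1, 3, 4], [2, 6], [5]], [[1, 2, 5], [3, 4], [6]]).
5 6 2 3 4 1

Reverse the RSK construction: for i from n down to 1, find the cell of Q containing i, remove the entry at that cell from P, and reverse-bump it up through P; the value ejected from row 1 is w(i).

Step i=6: Q has 6 at row 3, column 1; remove 5 from row 3 of P and reverse-bump: 5 enters row 2 and ejects 2; 2 enters row 1 and ejects 1. So w(6) = 1. P is now [[2, 3, 4], [5, 6]].
Step i=5: Q has 5 at row 1, column 3; remove that cell from P, ejecting 4. So w(5) = 4. P is now [[2, 3], [5, 6]].
Step i=4: Q has 4 at row 2, column 2; remove 6 from row 2 of P and reverse-bump: 6 enters row 1 and ejects 3. So w(4) = 3. P is now [[2, 6], [5]].
Step i=3: Q has 3 at row 2, column 1; remove 5 from row 2 of P and reverse-bump: 5 enters row 1 and ejects 2. So w(3) = 2. P is now [[5, 6]].
Step i=2: Q has 2 at row 1, column 2; remove that cell from P, ejecting 6. So w(2) = 6. P is now [[5]].
Step i=1: Q has 1 at row 1, column 1; remove that cell from P, ejecting 5. So w(1) = 5. P is now [].

So w = 5 6 2 3 4 1.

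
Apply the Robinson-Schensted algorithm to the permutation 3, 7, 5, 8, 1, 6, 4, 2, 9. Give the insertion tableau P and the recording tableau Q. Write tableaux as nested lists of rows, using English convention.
P = [[1, 2, 6, 9], [3, 4], [5, 8], [7]], Q = [[1, 2, 4, 9], [3, 6], [5, 7], [8]]

Insert each entry of the permutation into P by Schensted row insertion, recording in Q the position of each new cell.

Insert 3: appended to row 1. P = [[3]], Q = [[1]].
Insert 7: appended to row 1. P = [[3, 7]], Q = [[1, 2]].
Insert 5: 5 bumps 7 from row 1; 7 starts row 2. P = [[3, 5], [7]], Q = [[1, 2], [3]].
Insert 8: appended to row 1. P = [[3, 5, 8], [7]], Q = [[1, 2, 4], [3]].
Insert 1: 1 bumps 3 from row 1; 3 bumps 7 from row 2; 7 starts row 3. P = [[1, 5, 8], [3], [7]], Q = [[1, 2, 4], [3], [5]].
Insert 6: 6 bumps 8 from row 1; 8 appends to row 2. P = [[1, 5, 6], [3, 8], [7]], Q = [[1, 2, 4], [3, 6], [5]].
Insert 4: 4 bumps 5 from row 1; 5 bumps 8 from row 2; 8 appends to row 3. P = [[1, 4, 6], [3, 5], [7, 8]], Q = [[1, 2, 4], [3, 6], [5, 7]].
Insert 2: 2 bumps 4 from row 1; 4 bumps 5 from row 2; 5 bumps 7 from row 3; 7 starts row 4. P = [[1, 2, 6], [3, 4], [5, 8], [7]], Q = [[1, 2, 4], [3, 6], [5, 7], [8]].
Insert 9: appended to row 1. P = [[1, 2, 6, 9], [3, 4], [5, 8], [7]], Q = [[1, 2, 4, 9], [3, 6], [5, 7], [8]].

So P = [[1, 2, 6, 9], [3, 4], [5, 8], [7]], Q = [[1, 2, 4, 9], [3, 6], [5, 7], [8]].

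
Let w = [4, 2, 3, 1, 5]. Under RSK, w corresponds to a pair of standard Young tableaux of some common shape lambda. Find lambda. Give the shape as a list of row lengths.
[3, 1, 1]

Row-insert each entry into an empty tableau.

After inserting 4: P = [[4]].
After inserting 2: P = [[2], [4]].
After inserting 3: P = [[2, 3], [4]].
After inserting 1: P = [[1, 3], [2], [4]].
After inserting 5: P = [[1, 3, 5], [2], [4]].

The final insertion tableau P = [[1, 3, 5], [2], [4]] has shape [3, 1, 1].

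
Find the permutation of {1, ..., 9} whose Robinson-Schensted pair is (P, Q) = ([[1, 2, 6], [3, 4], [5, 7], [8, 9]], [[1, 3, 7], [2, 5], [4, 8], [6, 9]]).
8 5 9 3 4 1 7 6 2

Reverse the RSK construction: for i from n down to 1, find the cell of Q containing i, remove the entry at that cell from P, and reverse-bump it up through P; the value ejected from row 1 is w(i).

Step i=9: Q has 9 at row 4, column 2; remove 9 from row 4 of P and reverse-bump: 9 enters row 3 and ejects 7; 7 enters row 2 and ejects 4; 4 enters row 1 and ejects 2. So w(9) = 2. P is now [[1, 4, 6], [3, 7], [5, 9], [8]].
Step i=8: Q has 8 at row 3, column 2; remove 9 from row 3 of P and reverse-bump: 9 enters row 2 and ejects 7; 7 enters row 1 and ejects 6. So w(8) = 6. P is now [[1, 4, 7], [3, 9], [5], [8]].
Step i=7: Q has 7 at row 1, column 3; remove that cell from P, ejecting 7. So w(7) = 7. P is now [[1, 4], [3, 9], [5], [8]].
Step i=6: Q has 6 at row 4, column 1; remove 8 from row 4 of P and reverse-bump: 8 enters row 3 and ejects 5; 5 enters row 2 and ejects 3; 3 enters row 1 and ejects 1. So w(6) = 1. P is now [[3, 4], [5, 9], [8]].
Step i=5: Q has 5 at row 2, column 2; remove 9 from row 2 of P and reverse-bump: 9 enters row 1 and ejects 4. So w(5) = 4. P is now [[3, 9], [5], [8]].
Step i=4: Q has 4 at row 3, column 1; remove 8 from row 3 of P and reverse-bump: 8 enters row 2 and ejects 5; 5 enters row 1 and ejects 3. So w(4) = 3. P is now [[5, 9], [8]].
Step i=3: Q has 3 at row 1, column 2; remove that cell from P, ejecting 9. So w(3) = 9. P is now [[5], [8]].
Step i=2: Q has 2 at row 2, column 1; remove 8 from row 2 of P and reverse-bump: 8 enters row 1 and ejects 5. So w(2) = 5. P is now [[8]].
Step i=1: Q has 1 at row 1, column 1; remove that cell from P, ejecting 8. So w(1) = 8. P is now [].

So w = 8 5 9 3 4 1 7 6 2.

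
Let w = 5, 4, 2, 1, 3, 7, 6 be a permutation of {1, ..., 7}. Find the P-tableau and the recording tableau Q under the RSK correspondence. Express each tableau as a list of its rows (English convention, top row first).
P = [[1, 3, 6], [2, 7], [4], [5]], Q = [[1, 5, 6], [2, 7], [3], [4]]

Insert each entry of the permutation into P by Schensted row insertion, recording in Q the position of each new cell.

Insert 5: appended to row 1. P = [[5]].
Insert 4: 4 bumps 5 from row 1; 5 starts row 2. P = [[4], [5]].
Insert 2: 2 bumps 4 from row 1; 4 bumps 5 from row 2; 5 starts row 3. P = [[2], [4], [5]].
Insert 1: 1 bumps 2 from row 1; 2 bumps 4 from row 2; 4 bumps 5 from row 3; 5 starts row 4. P = [[1], [2], [4], [5]].
Insert 3: appended to row 1. P = [[1, 3], [2], [4], [5]].
Insert 7: appended to row 1. P = [[1, 3, 7], [2], [4], [5]].
Insert 6: 6 bumps 7 from row 1; 7 appends to row 2. P = [[1, 3, 6], [2, 7], [4], [5]].

So P = [[1, 3, 6], [2, 7], [4], [5]], Q = [[1, 5, 6], [2, 7], [3], [4]].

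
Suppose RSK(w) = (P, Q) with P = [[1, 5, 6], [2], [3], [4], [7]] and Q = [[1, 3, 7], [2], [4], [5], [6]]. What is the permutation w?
Reverse the RSK construction: for i from n down to 1, find the cell of Q containing i, remove the entry at that cell from P, and reverse-bump it up through P; the value ejected from row 1 is w(i).

Step i=7: Q has 7 at row 1, column 3; remove that cell from P, ejecting 6. So w(7) = 6. P is now [[1, 5], [2], [3], [4], [7]].
Step i=6: Q has 6 at row 5, column 1; remove 7 from row 5 of P and reverse-bump: 7 enters row 4 and ejects 4; 4 enters row 3 and ejects 3; 3 enters row 2 and ejects 2; 2 enters row 1 and ejects 1. So w(6) = 1. P is now [[2, 5], [3], [4], [7]].
Step i=5: Q has 5 at row 4, column 1; remove 7 from row 4 of P and reverse-bump: 7 enters row 3 and ejects 4; 4 enters row 2 and ejects 3; 3 enters row 1 and ejects 2. So w(5) = 2. P is now [[3, 5], [4], [7]].
Step i=4: Q has 4 at row 3, column 1; remove 7 from row 3 of P and reverse-bump: 7 enters row 2 and ejects 4; 4 enters row 1 and ejects 3. So w(4) = 3. P is now [[4, 5], [7]].
Step i=3: Q has 3 at row 1, column 2; remove that cell from P, ejecting 5. So w(3) = 5. P is now [[4], [7]].
Step i=2: Q has 2 at row 2, column 1; remove 7 from row 2 of P and reverse-bump: 7 enters row 1 and ejects 4. So w(2) = 4. P is now [[7]].
Step i=1: Q has 1 at row 1, column 1; remove that cell from P, ejecting 7. So w(1) = 7. P is now [].

So w = 7 4 5 3 2 1 6.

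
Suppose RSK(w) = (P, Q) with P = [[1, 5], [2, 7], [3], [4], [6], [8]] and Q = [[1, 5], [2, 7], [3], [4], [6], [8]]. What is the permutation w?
8 6 4 3 7 2 5 1

Reverse the RSK construction: for i from n down to 1, find the cell of Q containing i, remove the entry at that cell from P, and reverse-bump it up through P; the value ejected from row 1 is w(i).

Step i=8: Q has 8 at row 6, column 1; remove 8 from row 6 of P and reverse-bump: 8 enters row 5 and ejects 6; 6 enters row 4 and ejects 4; 4 enters row 3 and ejects 3; 3 enters row 2 and ejects 2; 2 enters row 1 and ejects 1. So w(8) = 1. P is now [[2, 5], [3, 7], [4], [6], [8]].
Step i=7: Q has 7 at row 2, column 2; remove 7 from row 2 of P and reverse-bump: 7 enters row 1 and ejects 5. So w(7) = 5. P is now [[2, 7], [3], [4], [6], [8]].
Step i=6: Q has 6 at row 5, column 1; remove 8 from row 5 of P and reverse-bump: 8 enters row 4 and ejects 6; 6 enters row 3 and ejects 4; 4 enters row 2 and ejects 3; 3 enters row 1 and ejects 2. So w(6) = 2. P is now [[3, 7], [4], [6], [8]].
Step i=5: Q has 5 at row 1, column 2; remove that cell from P, ejecting 7. So w(5) = 7. P is now [[3], [4], [6], [8]].
Step i=4: Q has 4 at row 4, column 1; remove 8 from row 4 of P and reverse-bump: 8 enters row 3 and ejects 6; 6 enters row 2 and ejects 4; 4 enters row 1 and ejects 3. So w(4) = 3. P is now [[4], [6], [8]].
Step i=3: Q has 3 at row 3, column 1; remove 8 from row 3 of P and reverse-bump: 8 enters row 2 and ejects 6; 6 enters row 1 and ejects 4. So w(3) = 4. P is now [[6], [8]].
Step i=2: Q has 2 at row 2, column 1; remove 8 from row 2 of P and reverse-bump: 8 enters row 1 and ejects 6. So w(2) = 6. P is now [[8]].
Step i=1: Q has 1 at row 1, column 1; remove that cell from P, ejecting 8. So w(1) = 8. P is now [].

So w = 8 6 4 3 7 2 5 1.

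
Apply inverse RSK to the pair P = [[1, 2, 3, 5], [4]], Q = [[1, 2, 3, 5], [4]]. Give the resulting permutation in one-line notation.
1 2 4 3 5

Reverse RSK: for i = n, n-1, ..., 1, locate i in Q, remove the corresponding corner cell from P, and reverse-bump its entry up through P; the value ejected from row 1 is w(i).

So w = 1 2 4 3 5.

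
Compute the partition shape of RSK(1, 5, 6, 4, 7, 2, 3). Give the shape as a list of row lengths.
[4, 2, 1]

Row-insert each entry into an empty tableau.

After inserting 1: P = [[1]].
After inserting 5: P = [[1, 5]].
After inserting 6: P = [[1, 5, 6]].
After inserting 4: P = [[1, 4, 6], [5]].
After inserting 7: P = [[1, 4, 6, 7], [5]].
After inserting 2: P = [[1, 2, 6, 7], [4], [5]].
After inserting 3: P = [[1, 2, 3, 7], [4, 6], [5]].

The final insertion tableau P = [[1, 2, 3, 7], [4, 6], [5]] has shape [4, 2, 1].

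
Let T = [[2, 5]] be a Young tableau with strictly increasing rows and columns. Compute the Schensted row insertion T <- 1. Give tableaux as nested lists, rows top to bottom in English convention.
In row 1, 1 replaces 2 (the leftmost entry greater than 1); 2 is bumped to row 2. 2 starts a new row 2. The new tableau is [[1, 5], [2]].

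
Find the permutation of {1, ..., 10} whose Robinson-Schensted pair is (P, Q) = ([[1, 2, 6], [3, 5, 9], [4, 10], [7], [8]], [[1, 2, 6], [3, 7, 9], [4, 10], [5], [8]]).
4 8 7 5 1 10 3 2 9 6

Reverse the RSK construction: for i from n down to 1, find the cell of Q containing i, remove the entry at that cell from P, and reverse-bump it up through P; the value ejected from row 1 is w(i).

Step i=10: Q has 10 at row 3, column 2; remove 10 from row 3 of P and reverse-bump: 10 enters row 2 and ejects 9; 9 enters row 1 and ejects 6. So w(10) = 6. P is now [[1, 2, 9], [3, 5, 10], [4], [7], [8]].
Step i=9: Q has 9 at row 2, column 3; remove 10 from row 2 of P and reverse-bump: 10 enters row 1 and ejects 9. So w(9) = 9. P is now [[1, 2, 10], [3, 5], [4], [7], [8]].
Step i=8: Q has 8 at row 5, column 1; remove 8 from row 5 of P and reverse-bump: 8 enters row 4 and ejects 7; 7 enters row 3 and ejects 4; 4 enters row 2 and ejects 3; 3 enters row 1 and ejects 2. So w(8) = 2. P is now [[1, 3, 10], [4, 5], [7], [8]].
Step i=7: Q has 7 at row 2, column 2; remove 5 from row 2 of P and reverse-bump: 5 enters row 1 and ejects 3. So w(7) = 3. P is now [[1, 5, 10], [4], [7], [8]].
Step i=6: Q has 6 at row 1, column 3; remove that cell from P, ejecting 10. So w(6) = 10. P is now [[1, 5], [4], [7], [8]].
Step i=5: Q has 5 at row 4, column 1; remove 8 from row 4 of P and reverse-bump: 8 enters row 3 and ejects 7; 7 enters row 2 and ejects 4; 4 enters row 1 and ejects 1. So w(5) = 1. P is now [[4, 5], [7], [8]].
Step i=4: Q has 4 at row 3, column 1; remove 8 from row 3 of P and reverse-bump: 8 enters row 2 and ejects 7; 7 enters row 1 and ejects 5. So w(4) = 5. P is now [[4, 7], [8]].
Step i=3: Q has 3 at row 2, column 1; remove 8 from row 2 of P and reverse-bump: 8 enters row 1 and ejects 7. So w(3) = 7. P is now [[4, 8]].
Step i=2: Q has 2 at row 1, column 2; remove that cell from P, ejecting 8. So w(2) = 8. P is now [[4]].
Step i=1: Q has 1 at row 1, column 1; remove that cell from P, ejecting 4. So w(1) = 4. P is now [].

So w = 4 8 7 5 1 10 3 2 9 6.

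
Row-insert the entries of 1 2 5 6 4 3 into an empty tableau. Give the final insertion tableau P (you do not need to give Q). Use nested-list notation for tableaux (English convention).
P = [[1, 2, 3, 6], [4], [5]]

Insert 1: appended to row 1. P = [[1]].
Insert 2: appended to row 1. P = [[1, 2]].
Insert 5: appended to row 1. P = [[1, 2, 5]].
Insert 6: appended to row 1. P = [[1, 2, 5, 6]].
Insert 4: 4 bumps 5 from row 1; 5 starts row 2. P = [[1, 2, 4, 6], [5]].
Insert 3: 3 bumps 4 from row 1; 4 bumps 5 from row 2; 5 starts row 3. P = [[1, 2, 3, 6], [4], [5]].

So P = [[1, 2, 3, 6], [4], [5]].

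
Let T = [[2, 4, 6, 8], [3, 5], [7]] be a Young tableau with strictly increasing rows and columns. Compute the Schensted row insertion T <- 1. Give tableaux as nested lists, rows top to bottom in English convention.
[[1, 4, 6, 8], [2, 5], [3], [7]]

In row 1, 1 replaces 2 (the leftmost entry greater than 1); 2 is bumped to row 2. In row 2, 2 replaces 3 (the leftmost entry greater than 2); 3 is bumped to row 3. In row 3, 3 replaces 7 (the leftmost entry greater than 3); 7 is bumped to row 4. 7 starts a new row 4. The new tableau is [[1, 4, 6, 8], [2, 5], [3], [7]].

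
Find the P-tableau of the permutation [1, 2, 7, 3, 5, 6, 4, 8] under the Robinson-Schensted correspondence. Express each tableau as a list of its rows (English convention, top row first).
P = [[1, 2, 3, 4, 6, 8], [5], [7]]

After inserting 1: P = [[1]].
After inserting 2: P = [[1, 2]].
After inserting 7: P = [[1, 2, 7]].
After inserting 3: P = [[1, 2, 3], [7]].
After inserting 5: P = [[1, 2, 3, 5], [7]].
After inserting 6: P = [[1, 2, 3, 5, 6], [7]].
After inserting 4: P = [[1, 2, 3, 4, 6], [5], [7]].
After inserting 8: P = [[1, 2, 3, 4, 6, 8], [5], [7]].

So P = [[1, 2, 3, 4, 6, 8], [5], [7]].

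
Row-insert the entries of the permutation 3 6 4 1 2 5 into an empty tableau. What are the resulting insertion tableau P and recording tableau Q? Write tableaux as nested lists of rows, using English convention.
Insert each entry of the permutation into P by Schensted row insertion, recording in Q the position of each new cell.

Insert 3: appended to row 1. P = [[3]], Q = [[1]].
Insert 6: appended to row 1. P = [[3, 6]], Q = [[1, 2]].
Insert 4: 4 bumps 6 from row 1; 6 starts row 2. P = [[3, 4], [6]], Q = [[1, 2], [3]].
Insert 1: 1 bumps 3 from row 1; 3 bumps 6 from row 2; 6 starts row 3. P = [[1, 4], [3], [6]], Q = [[1, 2], [3], [4]].
Insert 2: 2 bumps 4 from row 1; 4 appends to row 2. P = [[1, 2], [3, 4], [6]], Q = [[1, 2], [3, 5], [4]].
Insert 5: appended to row 1. P = [[1, 2, 5], [3, 4], [6]], Q = [[1, 2, 6], [3, 5], [4]].

So P = [[1, 2, 5], [3, 4], [6]], Q = [[1, 2, 6], [3, 5], [4]].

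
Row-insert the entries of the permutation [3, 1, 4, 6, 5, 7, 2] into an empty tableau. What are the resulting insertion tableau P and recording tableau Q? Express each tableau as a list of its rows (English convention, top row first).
P = [[1, 2, 5, 7], [3, 4], [6]], Q = [[1, 3, 4, 6], [2, 5], [7]]

Insert each entry of the permutation into P by Schensted row insertion, recording in Q the position of each new cell.

Insert 3: appended to row 1. P = [[3]].
Insert 1: 1 bumps 3 from row 1; 3 starts row 2. P = [[1], [3]].
Insert 4: appended to row 1. P = [[1, 4], [3]].
Insert 6: appended to row 1. P = [[1, 4, 6], [3]].
Insert 5: 5 bumps 6 from row 1; 6 appends to row 2. P = [[1, 4, 5], [3, 6]].
Insert 7: appended to row 1. P = [[1, 4, 5, 7], [3, 6]].
Insert 2: 2 bumps 4 from row 1; 4 bumps 6 from row 2; 6 starts row 3. P = [[1, 2, 5, 7], [3, 4], [6]].

So P = [[1, 2, 5, 7], [3, 4], [6]], Q = [[1, 3, 4, 6], [2, 5], [7]].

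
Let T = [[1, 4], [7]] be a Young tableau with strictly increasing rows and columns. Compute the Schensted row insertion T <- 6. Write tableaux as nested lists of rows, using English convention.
6 is larger than every entry of row 1, so it is appended to row 1. The new tableau is [[1, 4, 6], [7]].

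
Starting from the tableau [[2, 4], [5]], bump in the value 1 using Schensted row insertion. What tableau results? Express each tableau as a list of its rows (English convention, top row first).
In row 1, 1 replaces 2 (the leftmost entry greater than 1); 2 is bumped to row 2. In row 2, 2 replaces 5 (the leftmost entry greater than 2); 5 is bumped to row 3. 5 starts a new row 3. The new tableau is [[1, 4], [2], [5]].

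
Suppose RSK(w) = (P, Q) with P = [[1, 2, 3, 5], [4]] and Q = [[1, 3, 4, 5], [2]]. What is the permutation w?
4 1 2 3 5

Reverse RSK: for i = n, n-1, ..., 1, locate i in Q, remove the corresponding corner cell from P, and reverse-bump its entry up through P; the value ejected from row 1 is w(i).

So w = 4 1 2 3 5.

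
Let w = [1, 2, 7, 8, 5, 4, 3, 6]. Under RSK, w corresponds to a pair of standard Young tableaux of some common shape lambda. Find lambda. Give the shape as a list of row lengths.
Row-insert each entry into an empty tableau.

After inserting 1: P = [[1]].
After inserting 2: P = [[1, 2]].
After inserting 7: P = [[1, 2, 7]].
After inserting 8: P = [[1, 2, 7, 8]].
After inserting 5: P = [[1, 2, 5, 8], [7]].
After inserting 4: P = [[1, 2, 4, 8], [5], [7]].
After inserting 3: P = [[1, 2, 3, 8], [4], [5], [7]].
After inserting 6: P = [[1, 2, 3, 6], [4, 8], [5], [7]].

The final insertion tableau P = [[1, 2, 3, 6], [4, 8], [5], [7]] has shape [4, 2, 1, 1].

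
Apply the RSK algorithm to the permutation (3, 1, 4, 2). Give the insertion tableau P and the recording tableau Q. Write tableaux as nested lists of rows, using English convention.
P = [[1, 2], [3, 4]], Q = [[1, 3], [2, 4]]

Insert each entry of the permutation into P by Schensted row insertion, recording in Q the position of each new cell.

After inserting 3: P = [[3]].
After inserting 1: P = [[1], [3]].
After inserting 4: P = [[1, 4], [3]].
After inserting 2: P = [[1, 2], [3, 4]].

So P = [[1, 2], [3, 4]], Q = [[1, 3], [2, 4]].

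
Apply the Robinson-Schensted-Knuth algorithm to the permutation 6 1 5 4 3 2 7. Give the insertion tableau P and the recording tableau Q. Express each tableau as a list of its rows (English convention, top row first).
P = [[1, 2, 7], [3], [4], [5], [6]], Q = [[1, 3, 7], [2], [4], [5], [6]]

Insert each entry of the permutation into P by Schensted row insertion, recording in Q the position of each new cell.

Insert 6: appended to row 1. P = [[6]].
Insert 1: 1 bumps 6 from row 1; 6 starts row 2. P = [[1], [6]].
Insert 5: appended to row 1. P = [[1, 5], [6]].
Insert 4: 4 bumps 5 from row 1; 5 bumps 6 from row 2; 6 starts row 3. P = [[1, 4], [5], [6]].
Insert 3: 3 bumps 4 from row 1; 4 bumps 5 from row 2; 5 bumps 6 from row 3; 6 starts row 4. P = [[1, 3], [4], [5], [6]].
Insert 2: 2 bumps 3 from row 1; 3 bumps 4 from row 2; 4 bumps 5 from row 3; 5 bumps 6 from row 4; 6 starts row 5. P = [[1, 2], [3], [4], [5], [6]].
Insert 7: appended to row 1. P = [[1, 2, 7], [3], [4], [5], [6]].

So P = [[1, 2, 7], [3], [4], [5], [6]], Q = [[1, 3, 7], [2], [4], [5], [6]].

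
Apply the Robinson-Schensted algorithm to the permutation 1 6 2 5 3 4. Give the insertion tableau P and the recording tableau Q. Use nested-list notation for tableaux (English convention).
P = [[1, 2, 3, 4], [5], [6]], Q = [[1, 2, 4, 6], [3], [5]]

Insert each entry of the permutation into P by Schensted row insertion, recording in Q the position of each new cell.

Insert 1: appended to row 1. P = [[1]], Q = [[1]].
Insert 6: appended to row 1. P = [[1, 6]], Q = [[1, 2]].
Insert 2: 2 bumps 6 from row 1; 6 starts row 2. P = [[1, 2], [6]], Q = [[1, 2], [3]].
Insert 5: appended to row 1. P = [[1, 2, 5], [6]], Q = [[1, 2, 4], [3]].
Insert 3: 3 bumps 5 from row 1; 5 bumps 6 from row 2; 6 starts row 3. P = [[1, 2, 3], [5], [6]], Q = [[1, 2, 4], [3], [5]].
Insert 4: appended to row 1. P = [[1, 2, 3, 4], [5], [6]], Q = [[1, 2, 4, 6], [3], [5]].

So P = [[1, 2, 3, 4], [5], [6]], Q = [[1, 2, 4, 6], [3], [5]].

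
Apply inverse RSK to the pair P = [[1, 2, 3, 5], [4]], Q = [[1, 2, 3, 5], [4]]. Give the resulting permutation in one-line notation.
1 2 4 3 5

Reverse the RSK construction: for i from n down to 1, find the cell of Q containing i, remove the entry at that cell from P, and reverse-bump it up through P; the value ejected from row 1 is w(i).

Step i=5: Q has 5 at row 1, column 4; remove that cell from P, ejecting 5. So w(5) = 5. P is now [[1, 2, 3], [4]].
Step i=4: Q has 4 at row 2, column 1; remove 4 from row 2 of P and reverse-bump: 4 enters row 1 and ejects 3. So w(4) = 3. P is now [[1, 2, 4]].
Step i=3: Q has 3 at row 1, column 3; remove that cell from P, ejecting 4. So w(3) = 4. P is now [[1, 2]].
Step i=2: Q has 2 at row 1, column 2; remove that cell from P, ejecting 2. So w(2) = 2. P is now [[1]].
Step i=1: Q has 1 at row 1, column 1; remove that cell from P, ejecting 1. So w(1) = 1. P is now [].

So w = 1 2 4 3 5.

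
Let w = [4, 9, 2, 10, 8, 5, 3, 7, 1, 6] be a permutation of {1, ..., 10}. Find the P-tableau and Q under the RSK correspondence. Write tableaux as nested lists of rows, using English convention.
Insert each entry of the permutation into P by Schensted row insertion, recording in Q the position of each new cell.

Insert 4: appended to row 1. P = [[4]], Q = [[1]].
Insert 9: appended to row 1. P = [[4, 9]], Q = [[1, 2]].
Insert 2: 2 bumps 4 from row 1; 4 starts row 2. P = [[2, 9], [4]], Q = [[1, 2], [3]].
Insert 10: appended to row 1. P = [[2, 9, 10], [4]], Q = [[1, 2, 4], [3]].
Insert 8: 8 bumps 9 from row 1; 9 appends to row 2. P = [[2, 8, 10], [4, 9]], Q = [[1, 2, 4], [3, 5]].
Insert 5: 5 bumps 8 from row 1; 8 bumps 9 from row 2; 9 starts row 3. P = [[2, 5, 10], [4, 8], [9]], Q = [[1, 2, 4], [3, 5], [6]].
Insert 3: 3 bumps 5 from row 1; 5 bumps 8 from row 2; 8 bumps 9 from row 3; 9 starts row 4. P = [[2, 3, 10], [4, 5], [8], [9]], Q = [[1, 2, 4], [3, 5], [6], [7]].
Insert 7: 7 bumps 10 from row 1; 10 appends to row 2. P = [[2, 3, 7], [4, 5, 10], [8], [9]], Q = [[1, 2, 4], [3, 5, 8], [6], [7]].
Insert 1: 1 bumps 2 from row 1; 2 bumps 4 from row 2; 4 bumps 8 from row 3; 8 bumps 9 from row 4; 9 starts row 5. P = [[1, 3, 7], [2, 5, 10], [4], [8], [9]], Q = [[1, 2, 4], [3, 5, 8], [6], [7], [9]].
Insert 6: 6 bumps 7 from row 1; 7 bumps 10 from row 2; 10 appends to row 3. P = [[1, 3, 6], [2, 5, 7], [4, 10], [8], [9]], Q = [[1, 2, 4], [3, 5, 8], [6, 10], [7], [9]].

So P = [[1, 3, 6], [2, 5, 7], [4, 10], [8], [9]], Q = [[1, 2, 4], [3, 5, 8], [6, 10], [7], [9]].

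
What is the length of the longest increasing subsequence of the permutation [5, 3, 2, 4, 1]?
2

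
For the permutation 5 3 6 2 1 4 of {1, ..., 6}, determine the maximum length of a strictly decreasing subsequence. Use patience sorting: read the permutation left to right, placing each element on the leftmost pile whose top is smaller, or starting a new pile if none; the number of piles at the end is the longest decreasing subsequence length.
4

5: new pile. tops = [5]
3: new pile. tops = [5, 3]
6: onto pile 1 (replacing 5). tops = [6, 3]
2: new pile. tops = [6, 3, 2]
1: new pile. tops = [6, 3, 2, 1]
4: onto pile 2 (replacing 3). tops = [6, 4, 2, 1]

4 piles, so the longest decreasing subsequence has length 4.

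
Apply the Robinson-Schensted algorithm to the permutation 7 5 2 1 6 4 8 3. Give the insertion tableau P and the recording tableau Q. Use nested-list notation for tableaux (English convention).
P = [[1, 3, 8], [2, 4], [5, 6], [7]], Q = [[1, 5, 7], [2, 6], [3, 8], [4]]

Insert each entry of the permutation into P by Schensted row insertion, recording in Q the position of each new cell.

Insert 7: appended to row 1. P = [[7]].
Insert 5: 5 bumps 7 from row 1; 7 starts row 2. P = [[5], [7]].
Insert 2: 2 bumps 5 from row 1; 5 bumps 7 from row 2; 7 starts row 3. P = [[2], [5], [7]].
Insert 1: 1 bumps 2 from row 1; 2 bumps 5 from row 2; 5 bumps 7 from row 3; 7 starts row 4. P = [[1], [2], [5], [7]].
Insert 6: appended to row 1. P = [[1, 6], [2], [5], [7]].
Insert 4: 4 bumps 6 from row 1; 6 appends to row 2. P = [[1, 4], [2, 6], [5], [7]].
Insert 8: appended to row 1. P = [[1, 4, 8], [2, 6], [5], [7]].
Insert 3: 3 bumps 4 from row 1; 4 bumps 6 from row 2; 6 appends to row 3. P = [[1, 3, 8], [2, 4], [5, 6], [7]].

So P = [[1, 3, 8], [2, 4], [5, 6], [7]], Q = [[1, 5, 7], [2, 6], [3, 8], [4]].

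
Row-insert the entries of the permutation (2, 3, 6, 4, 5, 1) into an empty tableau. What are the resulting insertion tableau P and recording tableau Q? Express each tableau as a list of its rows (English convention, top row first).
P = [[1, 3, 4, 5], [2], [6]], Q = [[1, 2, 3, 5], [4], [6]]

Insert each entry of the permutation into P by Schensted row insertion, recording in Q the position of each new cell.

After inserting 2: P = [[2]].
After inserting 3: P = [[2, 3]].
After inserting 6: P = [[2, 3, 6]].
After inserting 4: P = [[2, 3, 4], [6]].
After inserting 5: P = [[2, 3, 4, 5], [6]].
After inserting 1: P = [[1, 3, 4, 5], [2], [6]].

So P = [[1, 3, 4, 5], [2], [6]], Q = [[1, 2, 3, 5], [4], [6]].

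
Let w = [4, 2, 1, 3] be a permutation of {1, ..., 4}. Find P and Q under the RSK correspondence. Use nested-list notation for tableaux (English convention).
P = [[1, 3], [2], [4]], Q = [[1, 4], [2], [3]]

Insert each entry of the permutation into P by Schensted row insertion, recording in Q the position of each new cell.

Insert 4: appended to row 1. P = [[4]], Q = [[1]].
Insert 2: 2 bumps 4 from row 1; 4 starts row 2. P = [[2], [4]], Q = [[1], [2]].
Insert 1: 1 bumps 2 from row 1; 2 bumps 4 from row 2; 4 starts row 3. P = [[1], [2], [4]], Q = [[1], [2], [3]].
Insert 3: appended to row 1. P = [[1, 3], [2], [4]], Q = [[1, 4], [2], [3]].

So P = [[1, 3], [2], [4]], Q = [[1, 4], [2], [3]].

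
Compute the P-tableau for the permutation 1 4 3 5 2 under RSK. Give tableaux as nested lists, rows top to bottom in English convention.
P = [[1, 2, 5], [3], [4]]

After inserting 1: P = [[1]].
After inserting 4: P = [[1, 4]].
After inserting 3: P = [[1, 3], [4]].
After inserting 5: P = [[1, 3, 5], [4]].
After inserting 2: P = [[1, 2, 5], [3], [4]].

So P = [[1, 2, 5], [3], [4]].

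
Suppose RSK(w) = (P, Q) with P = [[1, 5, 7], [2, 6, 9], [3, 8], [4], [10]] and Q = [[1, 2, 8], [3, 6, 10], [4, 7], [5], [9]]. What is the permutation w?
Reverse RSK: for i = n, n-1, ..., 1, locate i in Q, remove the corresponding corner cell from P, and reverse-bump its entry up through P; the value ejected from row 1 is w(i).

So w = 4 10 8 3 2 6 5 9 1 7.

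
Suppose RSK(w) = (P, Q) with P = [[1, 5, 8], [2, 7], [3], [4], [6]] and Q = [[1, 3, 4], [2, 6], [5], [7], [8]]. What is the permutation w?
6 4 7 8 3 5 2 1

Reverse the RSK construction: for i from n down to 1, find the cell of Q containing i, remove the entry at that cell from P, and reverse-bump it up through P; the value ejected from row 1 is w(i).

Step i=8: Q has 8 at row 5, column 1; remove 6 from row 5 of P and reverse-bump: 6 enters row 4 and ejects 4; 4 enters row 3 and ejects 3; 3 enters row 2 and ejects 2; 2 enters row 1 and ejects 1. So w(8) = 1. P is now [[2, 5, 8], [3, 7], [4], [6]].
Step i=7: Q has 7 at row 4, column 1; remove 6 from row 4 of P and reverse-bump: 6 enters row 3 and ejects 4; 4 enters row 2 and ejects 3; 3 enters row 1 and ejects 2. So w(7) = 2. P is now [[3, 5, 8], [4, 7], [6]].
Step i=6: Q has 6 at row 2, column 2; remove 7 from row 2 of P and reverse-bump: 7 enters row 1 and ejects 5. So w(6) = 5. P is now [[3, 7, 8], [4], [6]].
Step i=5: Q has 5 at row 3, column 1; remove 6 from row 3 of P and reverse-bump: 6 enters row 2 and ejects 4; 4 enters row 1 and ejects 3. So w(5) = 3. P is now [[4, 7, 8], [6]].
Step i=4: Q has 4 at row 1, column 3; remove that cell from P, ejecting 8. So w(4) = 8. P is now [[4, 7], [6]].
Step i=3: Q has 3 at row 1, column 2; remove that cell from P, ejecting 7. So w(3) = 7. P is now [[4], [6]].
Step i=2: Q has 2 at row 2, column 1; remove 6 from row 2 of P and reverse-bump: 6 enters row 1 and ejects 4. So w(2) = 4. P is now [[6]].
Step i=1: Q has 1 at row 1, column 1; remove that cell from P, ejecting 6. So w(1) = 6. P is now [].

So w = 6 4 7 8 3 5 2 1.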